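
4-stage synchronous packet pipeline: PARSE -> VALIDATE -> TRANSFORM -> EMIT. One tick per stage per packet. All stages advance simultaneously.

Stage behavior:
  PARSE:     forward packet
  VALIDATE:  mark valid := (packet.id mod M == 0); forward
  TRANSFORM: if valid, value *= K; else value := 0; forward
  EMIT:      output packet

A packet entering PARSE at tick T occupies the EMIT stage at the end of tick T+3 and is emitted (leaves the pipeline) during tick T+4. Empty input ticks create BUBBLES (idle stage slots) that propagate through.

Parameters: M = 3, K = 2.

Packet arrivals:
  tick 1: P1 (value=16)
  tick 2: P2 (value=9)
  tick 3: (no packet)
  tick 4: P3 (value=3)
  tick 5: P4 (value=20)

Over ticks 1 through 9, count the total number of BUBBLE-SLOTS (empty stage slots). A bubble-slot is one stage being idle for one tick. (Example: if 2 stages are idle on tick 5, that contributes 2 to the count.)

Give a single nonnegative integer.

Answer: 20

Derivation:
Tick 1: [PARSE:P1(v=16,ok=F), VALIDATE:-, TRANSFORM:-, EMIT:-] out:-; bubbles=3
Tick 2: [PARSE:P2(v=9,ok=F), VALIDATE:P1(v=16,ok=F), TRANSFORM:-, EMIT:-] out:-; bubbles=2
Tick 3: [PARSE:-, VALIDATE:P2(v=9,ok=F), TRANSFORM:P1(v=0,ok=F), EMIT:-] out:-; bubbles=2
Tick 4: [PARSE:P3(v=3,ok=F), VALIDATE:-, TRANSFORM:P2(v=0,ok=F), EMIT:P1(v=0,ok=F)] out:-; bubbles=1
Tick 5: [PARSE:P4(v=20,ok=F), VALIDATE:P3(v=3,ok=T), TRANSFORM:-, EMIT:P2(v=0,ok=F)] out:P1(v=0); bubbles=1
Tick 6: [PARSE:-, VALIDATE:P4(v=20,ok=F), TRANSFORM:P3(v=6,ok=T), EMIT:-] out:P2(v=0); bubbles=2
Tick 7: [PARSE:-, VALIDATE:-, TRANSFORM:P4(v=0,ok=F), EMIT:P3(v=6,ok=T)] out:-; bubbles=2
Tick 8: [PARSE:-, VALIDATE:-, TRANSFORM:-, EMIT:P4(v=0,ok=F)] out:P3(v=6); bubbles=3
Tick 9: [PARSE:-, VALIDATE:-, TRANSFORM:-, EMIT:-] out:P4(v=0); bubbles=4
Total bubble-slots: 20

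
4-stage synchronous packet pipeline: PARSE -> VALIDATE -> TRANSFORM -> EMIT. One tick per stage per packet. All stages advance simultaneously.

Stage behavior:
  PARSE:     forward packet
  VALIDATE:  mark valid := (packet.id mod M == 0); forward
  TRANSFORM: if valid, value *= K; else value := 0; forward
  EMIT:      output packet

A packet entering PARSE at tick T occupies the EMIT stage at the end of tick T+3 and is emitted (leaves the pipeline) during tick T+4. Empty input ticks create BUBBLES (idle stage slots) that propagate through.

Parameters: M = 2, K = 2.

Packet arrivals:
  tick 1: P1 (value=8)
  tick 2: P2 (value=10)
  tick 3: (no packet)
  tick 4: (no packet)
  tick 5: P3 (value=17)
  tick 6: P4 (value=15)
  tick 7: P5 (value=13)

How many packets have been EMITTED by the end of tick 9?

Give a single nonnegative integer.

Tick 1: [PARSE:P1(v=8,ok=F), VALIDATE:-, TRANSFORM:-, EMIT:-] out:-; in:P1
Tick 2: [PARSE:P2(v=10,ok=F), VALIDATE:P1(v=8,ok=F), TRANSFORM:-, EMIT:-] out:-; in:P2
Tick 3: [PARSE:-, VALIDATE:P2(v=10,ok=T), TRANSFORM:P1(v=0,ok=F), EMIT:-] out:-; in:-
Tick 4: [PARSE:-, VALIDATE:-, TRANSFORM:P2(v=20,ok=T), EMIT:P1(v=0,ok=F)] out:-; in:-
Tick 5: [PARSE:P3(v=17,ok=F), VALIDATE:-, TRANSFORM:-, EMIT:P2(v=20,ok=T)] out:P1(v=0); in:P3
Tick 6: [PARSE:P4(v=15,ok=F), VALIDATE:P3(v=17,ok=F), TRANSFORM:-, EMIT:-] out:P2(v=20); in:P4
Tick 7: [PARSE:P5(v=13,ok=F), VALIDATE:P4(v=15,ok=T), TRANSFORM:P3(v=0,ok=F), EMIT:-] out:-; in:P5
Tick 8: [PARSE:-, VALIDATE:P5(v=13,ok=F), TRANSFORM:P4(v=30,ok=T), EMIT:P3(v=0,ok=F)] out:-; in:-
Tick 9: [PARSE:-, VALIDATE:-, TRANSFORM:P5(v=0,ok=F), EMIT:P4(v=30,ok=T)] out:P3(v=0); in:-
Emitted by tick 9: ['P1', 'P2', 'P3']

Answer: 3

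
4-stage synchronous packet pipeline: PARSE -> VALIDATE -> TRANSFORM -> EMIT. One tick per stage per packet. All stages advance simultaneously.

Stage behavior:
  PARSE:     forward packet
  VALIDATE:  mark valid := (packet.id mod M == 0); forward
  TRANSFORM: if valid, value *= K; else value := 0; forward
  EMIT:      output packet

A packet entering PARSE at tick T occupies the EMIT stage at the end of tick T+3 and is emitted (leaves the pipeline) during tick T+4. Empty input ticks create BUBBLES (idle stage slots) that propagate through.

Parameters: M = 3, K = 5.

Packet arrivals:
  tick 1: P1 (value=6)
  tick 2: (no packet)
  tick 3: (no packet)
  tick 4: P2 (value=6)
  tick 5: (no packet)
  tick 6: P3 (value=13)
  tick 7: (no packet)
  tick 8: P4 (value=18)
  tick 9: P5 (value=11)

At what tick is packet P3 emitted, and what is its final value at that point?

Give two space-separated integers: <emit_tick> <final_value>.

Tick 1: [PARSE:P1(v=6,ok=F), VALIDATE:-, TRANSFORM:-, EMIT:-] out:-; in:P1
Tick 2: [PARSE:-, VALIDATE:P1(v=6,ok=F), TRANSFORM:-, EMIT:-] out:-; in:-
Tick 3: [PARSE:-, VALIDATE:-, TRANSFORM:P1(v=0,ok=F), EMIT:-] out:-; in:-
Tick 4: [PARSE:P2(v=6,ok=F), VALIDATE:-, TRANSFORM:-, EMIT:P1(v=0,ok=F)] out:-; in:P2
Tick 5: [PARSE:-, VALIDATE:P2(v=6,ok=F), TRANSFORM:-, EMIT:-] out:P1(v=0); in:-
Tick 6: [PARSE:P3(v=13,ok=F), VALIDATE:-, TRANSFORM:P2(v=0,ok=F), EMIT:-] out:-; in:P3
Tick 7: [PARSE:-, VALIDATE:P3(v=13,ok=T), TRANSFORM:-, EMIT:P2(v=0,ok=F)] out:-; in:-
Tick 8: [PARSE:P4(v=18,ok=F), VALIDATE:-, TRANSFORM:P3(v=65,ok=T), EMIT:-] out:P2(v=0); in:P4
Tick 9: [PARSE:P5(v=11,ok=F), VALIDATE:P4(v=18,ok=F), TRANSFORM:-, EMIT:P3(v=65,ok=T)] out:-; in:P5
Tick 10: [PARSE:-, VALIDATE:P5(v=11,ok=F), TRANSFORM:P4(v=0,ok=F), EMIT:-] out:P3(v=65); in:-
Tick 11: [PARSE:-, VALIDATE:-, TRANSFORM:P5(v=0,ok=F), EMIT:P4(v=0,ok=F)] out:-; in:-
Tick 12: [PARSE:-, VALIDATE:-, TRANSFORM:-, EMIT:P5(v=0,ok=F)] out:P4(v=0); in:-
Tick 13: [PARSE:-, VALIDATE:-, TRANSFORM:-, EMIT:-] out:P5(v=0); in:-
P3: arrives tick 6, valid=True (id=3, id%3=0), emit tick 10, final value 65

Answer: 10 65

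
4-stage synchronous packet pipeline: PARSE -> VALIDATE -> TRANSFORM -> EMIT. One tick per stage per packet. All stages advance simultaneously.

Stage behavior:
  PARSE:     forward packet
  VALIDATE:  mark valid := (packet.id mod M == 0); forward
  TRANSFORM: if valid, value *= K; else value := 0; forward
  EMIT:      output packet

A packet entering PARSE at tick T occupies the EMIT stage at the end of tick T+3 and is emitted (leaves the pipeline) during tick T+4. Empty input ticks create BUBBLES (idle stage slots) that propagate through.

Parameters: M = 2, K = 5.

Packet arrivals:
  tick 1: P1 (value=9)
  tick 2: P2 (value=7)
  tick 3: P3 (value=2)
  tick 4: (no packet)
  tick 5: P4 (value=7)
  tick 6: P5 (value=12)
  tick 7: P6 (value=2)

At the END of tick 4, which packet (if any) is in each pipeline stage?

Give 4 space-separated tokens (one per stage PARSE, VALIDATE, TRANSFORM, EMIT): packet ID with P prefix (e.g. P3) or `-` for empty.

Answer: - P3 P2 P1

Derivation:
Tick 1: [PARSE:P1(v=9,ok=F), VALIDATE:-, TRANSFORM:-, EMIT:-] out:-; in:P1
Tick 2: [PARSE:P2(v=7,ok=F), VALIDATE:P1(v=9,ok=F), TRANSFORM:-, EMIT:-] out:-; in:P2
Tick 3: [PARSE:P3(v=2,ok=F), VALIDATE:P2(v=7,ok=T), TRANSFORM:P1(v=0,ok=F), EMIT:-] out:-; in:P3
Tick 4: [PARSE:-, VALIDATE:P3(v=2,ok=F), TRANSFORM:P2(v=35,ok=T), EMIT:P1(v=0,ok=F)] out:-; in:-
At end of tick 4: ['-', 'P3', 'P2', 'P1']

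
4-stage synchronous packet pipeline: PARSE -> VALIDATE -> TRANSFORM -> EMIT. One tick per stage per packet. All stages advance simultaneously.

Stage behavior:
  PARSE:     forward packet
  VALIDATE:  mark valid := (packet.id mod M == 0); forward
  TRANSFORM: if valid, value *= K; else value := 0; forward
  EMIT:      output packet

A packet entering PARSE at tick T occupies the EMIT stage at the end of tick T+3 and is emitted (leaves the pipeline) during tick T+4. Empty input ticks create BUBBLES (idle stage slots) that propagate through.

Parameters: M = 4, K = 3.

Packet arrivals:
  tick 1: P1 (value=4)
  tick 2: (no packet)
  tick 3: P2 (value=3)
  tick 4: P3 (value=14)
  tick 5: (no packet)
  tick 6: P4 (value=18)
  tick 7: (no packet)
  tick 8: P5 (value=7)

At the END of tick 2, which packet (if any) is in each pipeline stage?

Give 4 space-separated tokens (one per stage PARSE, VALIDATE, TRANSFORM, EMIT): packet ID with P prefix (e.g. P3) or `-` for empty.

Tick 1: [PARSE:P1(v=4,ok=F), VALIDATE:-, TRANSFORM:-, EMIT:-] out:-; in:P1
Tick 2: [PARSE:-, VALIDATE:P1(v=4,ok=F), TRANSFORM:-, EMIT:-] out:-; in:-
At end of tick 2: ['-', 'P1', '-', '-']

Answer: - P1 - -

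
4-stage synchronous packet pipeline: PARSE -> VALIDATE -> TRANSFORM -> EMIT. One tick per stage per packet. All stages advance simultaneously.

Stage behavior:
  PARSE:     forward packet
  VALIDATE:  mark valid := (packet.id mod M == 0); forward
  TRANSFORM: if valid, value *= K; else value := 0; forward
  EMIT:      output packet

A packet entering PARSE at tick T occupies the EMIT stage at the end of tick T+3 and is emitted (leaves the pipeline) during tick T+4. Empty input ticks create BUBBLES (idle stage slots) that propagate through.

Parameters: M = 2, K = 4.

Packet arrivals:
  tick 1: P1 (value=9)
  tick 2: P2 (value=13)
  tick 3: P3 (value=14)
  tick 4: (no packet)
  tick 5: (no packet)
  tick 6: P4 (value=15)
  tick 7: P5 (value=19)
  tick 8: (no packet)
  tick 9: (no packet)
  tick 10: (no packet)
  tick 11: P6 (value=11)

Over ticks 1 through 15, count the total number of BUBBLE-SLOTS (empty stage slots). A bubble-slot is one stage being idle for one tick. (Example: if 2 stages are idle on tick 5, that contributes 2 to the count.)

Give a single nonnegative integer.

Tick 1: [PARSE:P1(v=9,ok=F), VALIDATE:-, TRANSFORM:-, EMIT:-] out:-; bubbles=3
Tick 2: [PARSE:P2(v=13,ok=F), VALIDATE:P1(v=9,ok=F), TRANSFORM:-, EMIT:-] out:-; bubbles=2
Tick 3: [PARSE:P3(v=14,ok=F), VALIDATE:P2(v=13,ok=T), TRANSFORM:P1(v=0,ok=F), EMIT:-] out:-; bubbles=1
Tick 4: [PARSE:-, VALIDATE:P3(v=14,ok=F), TRANSFORM:P2(v=52,ok=T), EMIT:P1(v=0,ok=F)] out:-; bubbles=1
Tick 5: [PARSE:-, VALIDATE:-, TRANSFORM:P3(v=0,ok=F), EMIT:P2(v=52,ok=T)] out:P1(v=0); bubbles=2
Tick 6: [PARSE:P4(v=15,ok=F), VALIDATE:-, TRANSFORM:-, EMIT:P3(v=0,ok=F)] out:P2(v=52); bubbles=2
Tick 7: [PARSE:P5(v=19,ok=F), VALIDATE:P4(v=15,ok=T), TRANSFORM:-, EMIT:-] out:P3(v=0); bubbles=2
Tick 8: [PARSE:-, VALIDATE:P5(v=19,ok=F), TRANSFORM:P4(v=60,ok=T), EMIT:-] out:-; bubbles=2
Tick 9: [PARSE:-, VALIDATE:-, TRANSFORM:P5(v=0,ok=F), EMIT:P4(v=60,ok=T)] out:-; bubbles=2
Tick 10: [PARSE:-, VALIDATE:-, TRANSFORM:-, EMIT:P5(v=0,ok=F)] out:P4(v=60); bubbles=3
Tick 11: [PARSE:P6(v=11,ok=F), VALIDATE:-, TRANSFORM:-, EMIT:-] out:P5(v=0); bubbles=3
Tick 12: [PARSE:-, VALIDATE:P6(v=11,ok=T), TRANSFORM:-, EMIT:-] out:-; bubbles=3
Tick 13: [PARSE:-, VALIDATE:-, TRANSFORM:P6(v=44,ok=T), EMIT:-] out:-; bubbles=3
Tick 14: [PARSE:-, VALIDATE:-, TRANSFORM:-, EMIT:P6(v=44,ok=T)] out:-; bubbles=3
Tick 15: [PARSE:-, VALIDATE:-, TRANSFORM:-, EMIT:-] out:P6(v=44); bubbles=4
Total bubble-slots: 36

Answer: 36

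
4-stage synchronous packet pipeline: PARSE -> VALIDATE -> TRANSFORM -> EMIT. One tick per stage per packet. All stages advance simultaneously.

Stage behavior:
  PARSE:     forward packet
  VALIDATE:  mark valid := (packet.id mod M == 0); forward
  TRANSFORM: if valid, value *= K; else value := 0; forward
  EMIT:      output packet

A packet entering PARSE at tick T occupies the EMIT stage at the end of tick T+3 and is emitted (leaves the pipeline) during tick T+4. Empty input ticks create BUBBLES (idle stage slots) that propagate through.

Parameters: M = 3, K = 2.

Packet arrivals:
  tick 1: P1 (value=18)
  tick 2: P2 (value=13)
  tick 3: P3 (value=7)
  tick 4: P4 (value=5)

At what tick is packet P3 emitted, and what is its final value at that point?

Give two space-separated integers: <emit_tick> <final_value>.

Tick 1: [PARSE:P1(v=18,ok=F), VALIDATE:-, TRANSFORM:-, EMIT:-] out:-; in:P1
Tick 2: [PARSE:P2(v=13,ok=F), VALIDATE:P1(v=18,ok=F), TRANSFORM:-, EMIT:-] out:-; in:P2
Tick 3: [PARSE:P3(v=7,ok=F), VALIDATE:P2(v=13,ok=F), TRANSFORM:P1(v=0,ok=F), EMIT:-] out:-; in:P3
Tick 4: [PARSE:P4(v=5,ok=F), VALIDATE:P3(v=7,ok=T), TRANSFORM:P2(v=0,ok=F), EMIT:P1(v=0,ok=F)] out:-; in:P4
Tick 5: [PARSE:-, VALIDATE:P4(v=5,ok=F), TRANSFORM:P3(v=14,ok=T), EMIT:P2(v=0,ok=F)] out:P1(v=0); in:-
Tick 6: [PARSE:-, VALIDATE:-, TRANSFORM:P4(v=0,ok=F), EMIT:P3(v=14,ok=T)] out:P2(v=0); in:-
Tick 7: [PARSE:-, VALIDATE:-, TRANSFORM:-, EMIT:P4(v=0,ok=F)] out:P3(v=14); in:-
Tick 8: [PARSE:-, VALIDATE:-, TRANSFORM:-, EMIT:-] out:P4(v=0); in:-
P3: arrives tick 3, valid=True (id=3, id%3=0), emit tick 7, final value 14

Answer: 7 14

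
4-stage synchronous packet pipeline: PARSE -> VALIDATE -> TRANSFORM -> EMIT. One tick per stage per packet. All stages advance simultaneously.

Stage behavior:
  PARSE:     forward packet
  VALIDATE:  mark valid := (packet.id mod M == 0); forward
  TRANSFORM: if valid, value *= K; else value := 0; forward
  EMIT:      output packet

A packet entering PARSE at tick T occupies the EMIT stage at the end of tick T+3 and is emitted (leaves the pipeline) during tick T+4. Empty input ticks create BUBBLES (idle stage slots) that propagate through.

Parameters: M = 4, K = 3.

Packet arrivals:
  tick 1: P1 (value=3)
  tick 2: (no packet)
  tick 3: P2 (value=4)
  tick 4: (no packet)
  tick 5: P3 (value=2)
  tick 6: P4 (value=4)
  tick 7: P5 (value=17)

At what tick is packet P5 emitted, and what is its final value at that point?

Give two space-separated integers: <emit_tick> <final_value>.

Tick 1: [PARSE:P1(v=3,ok=F), VALIDATE:-, TRANSFORM:-, EMIT:-] out:-; in:P1
Tick 2: [PARSE:-, VALIDATE:P1(v=3,ok=F), TRANSFORM:-, EMIT:-] out:-; in:-
Tick 3: [PARSE:P2(v=4,ok=F), VALIDATE:-, TRANSFORM:P1(v=0,ok=F), EMIT:-] out:-; in:P2
Tick 4: [PARSE:-, VALIDATE:P2(v=4,ok=F), TRANSFORM:-, EMIT:P1(v=0,ok=F)] out:-; in:-
Tick 5: [PARSE:P3(v=2,ok=F), VALIDATE:-, TRANSFORM:P2(v=0,ok=F), EMIT:-] out:P1(v=0); in:P3
Tick 6: [PARSE:P4(v=4,ok=F), VALIDATE:P3(v=2,ok=F), TRANSFORM:-, EMIT:P2(v=0,ok=F)] out:-; in:P4
Tick 7: [PARSE:P5(v=17,ok=F), VALIDATE:P4(v=4,ok=T), TRANSFORM:P3(v=0,ok=F), EMIT:-] out:P2(v=0); in:P5
Tick 8: [PARSE:-, VALIDATE:P5(v=17,ok=F), TRANSFORM:P4(v=12,ok=T), EMIT:P3(v=0,ok=F)] out:-; in:-
Tick 9: [PARSE:-, VALIDATE:-, TRANSFORM:P5(v=0,ok=F), EMIT:P4(v=12,ok=T)] out:P3(v=0); in:-
Tick 10: [PARSE:-, VALIDATE:-, TRANSFORM:-, EMIT:P5(v=0,ok=F)] out:P4(v=12); in:-
Tick 11: [PARSE:-, VALIDATE:-, TRANSFORM:-, EMIT:-] out:P5(v=0); in:-
P5: arrives tick 7, valid=False (id=5, id%4=1), emit tick 11, final value 0

Answer: 11 0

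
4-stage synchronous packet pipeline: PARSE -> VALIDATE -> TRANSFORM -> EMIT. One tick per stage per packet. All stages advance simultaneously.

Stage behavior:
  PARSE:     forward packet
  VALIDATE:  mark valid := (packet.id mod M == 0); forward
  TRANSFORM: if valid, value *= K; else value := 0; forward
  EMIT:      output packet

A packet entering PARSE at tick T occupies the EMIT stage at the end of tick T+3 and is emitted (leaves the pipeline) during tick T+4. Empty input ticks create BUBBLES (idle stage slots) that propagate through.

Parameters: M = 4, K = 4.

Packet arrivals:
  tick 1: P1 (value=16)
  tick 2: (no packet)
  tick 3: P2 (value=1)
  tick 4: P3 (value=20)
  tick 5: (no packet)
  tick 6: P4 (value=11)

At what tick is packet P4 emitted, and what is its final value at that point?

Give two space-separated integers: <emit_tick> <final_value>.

Tick 1: [PARSE:P1(v=16,ok=F), VALIDATE:-, TRANSFORM:-, EMIT:-] out:-; in:P1
Tick 2: [PARSE:-, VALIDATE:P1(v=16,ok=F), TRANSFORM:-, EMIT:-] out:-; in:-
Tick 3: [PARSE:P2(v=1,ok=F), VALIDATE:-, TRANSFORM:P1(v=0,ok=F), EMIT:-] out:-; in:P2
Tick 4: [PARSE:P3(v=20,ok=F), VALIDATE:P2(v=1,ok=F), TRANSFORM:-, EMIT:P1(v=0,ok=F)] out:-; in:P3
Tick 5: [PARSE:-, VALIDATE:P3(v=20,ok=F), TRANSFORM:P2(v=0,ok=F), EMIT:-] out:P1(v=0); in:-
Tick 6: [PARSE:P4(v=11,ok=F), VALIDATE:-, TRANSFORM:P3(v=0,ok=F), EMIT:P2(v=0,ok=F)] out:-; in:P4
Tick 7: [PARSE:-, VALIDATE:P4(v=11,ok=T), TRANSFORM:-, EMIT:P3(v=0,ok=F)] out:P2(v=0); in:-
Tick 8: [PARSE:-, VALIDATE:-, TRANSFORM:P4(v=44,ok=T), EMIT:-] out:P3(v=0); in:-
Tick 9: [PARSE:-, VALIDATE:-, TRANSFORM:-, EMIT:P4(v=44,ok=T)] out:-; in:-
Tick 10: [PARSE:-, VALIDATE:-, TRANSFORM:-, EMIT:-] out:P4(v=44); in:-
P4: arrives tick 6, valid=True (id=4, id%4=0), emit tick 10, final value 44

Answer: 10 44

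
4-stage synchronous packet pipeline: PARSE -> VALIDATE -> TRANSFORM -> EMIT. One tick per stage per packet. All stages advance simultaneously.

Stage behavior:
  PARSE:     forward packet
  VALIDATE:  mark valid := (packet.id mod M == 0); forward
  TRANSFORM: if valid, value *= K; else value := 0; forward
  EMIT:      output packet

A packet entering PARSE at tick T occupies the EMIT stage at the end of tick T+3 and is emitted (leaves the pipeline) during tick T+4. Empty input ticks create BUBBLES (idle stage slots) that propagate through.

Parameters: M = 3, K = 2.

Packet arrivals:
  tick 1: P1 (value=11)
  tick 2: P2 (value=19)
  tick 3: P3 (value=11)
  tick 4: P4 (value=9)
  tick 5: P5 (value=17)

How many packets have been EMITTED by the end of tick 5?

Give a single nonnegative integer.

Tick 1: [PARSE:P1(v=11,ok=F), VALIDATE:-, TRANSFORM:-, EMIT:-] out:-; in:P1
Tick 2: [PARSE:P2(v=19,ok=F), VALIDATE:P1(v=11,ok=F), TRANSFORM:-, EMIT:-] out:-; in:P2
Tick 3: [PARSE:P3(v=11,ok=F), VALIDATE:P2(v=19,ok=F), TRANSFORM:P1(v=0,ok=F), EMIT:-] out:-; in:P3
Tick 4: [PARSE:P4(v=9,ok=F), VALIDATE:P3(v=11,ok=T), TRANSFORM:P2(v=0,ok=F), EMIT:P1(v=0,ok=F)] out:-; in:P4
Tick 5: [PARSE:P5(v=17,ok=F), VALIDATE:P4(v=9,ok=F), TRANSFORM:P3(v=22,ok=T), EMIT:P2(v=0,ok=F)] out:P1(v=0); in:P5
Emitted by tick 5: ['P1']

Answer: 1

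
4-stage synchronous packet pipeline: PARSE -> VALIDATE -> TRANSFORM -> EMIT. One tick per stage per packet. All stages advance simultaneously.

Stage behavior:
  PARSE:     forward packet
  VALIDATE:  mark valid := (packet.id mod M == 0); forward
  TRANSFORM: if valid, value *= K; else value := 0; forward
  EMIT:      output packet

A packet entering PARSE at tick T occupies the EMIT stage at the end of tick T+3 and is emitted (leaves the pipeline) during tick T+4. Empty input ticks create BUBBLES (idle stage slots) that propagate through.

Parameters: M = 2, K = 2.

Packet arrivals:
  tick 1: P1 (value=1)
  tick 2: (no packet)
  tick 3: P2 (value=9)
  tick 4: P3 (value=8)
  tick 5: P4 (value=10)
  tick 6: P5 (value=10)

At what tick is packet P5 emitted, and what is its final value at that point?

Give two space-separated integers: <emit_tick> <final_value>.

Tick 1: [PARSE:P1(v=1,ok=F), VALIDATE:-, TRANSFORM:-, EMIT:-] out:-; in:P1
Tick 2: [PARSE:-, VALIDATE:P1(v=1,ok=F), TRANSFORM:-, EMIT:-] out:-; in:-
Tick 3: [PARSE:P2(v=9,ok=F), VALIDATE:-, TRANSFORM:P1(v=0,ok=F), EMIT:-] out:-; in:P2
Tick 4: [PARSE:P3(v=8,ok=F), VALIDATE:P2(v=9,ok=T), TRANSFORM:-, EMIT:P1(v=0,ok=F)] out:-; in:P3
Tick 5: [PARSE:P4(v=10,ok=F), VALIDATE:P3(v=8,ok=F), TRANSFORM:P2(v=18,ok=T), EMIT:-] out:P1(v=0); in:P4
Tick 6: [PARSE:P5(v=10,ok=F), VALIDATE:P4(v=10,ok=T), TRANSFORM:P3(v=0,ok=F), EMIT:P2(v=18,ok=T)] out:-; in:P5
Tick 7: [PARSE:-, VALIDATE:P5(v=10,ok=F), TRANSFORM:P4(v=20,ok=T), EMIT:P3(v=0,ok=F)] out:P2(v=18); in:-
Tick 8: [PARSE:-, VALIDATE:-, TRANSFORM:P5(v=0,ok=F), EMIT:P4(v=20,ok=T)] out:P3(v=0); in:-
Tick 9: [PARSE:-, VALIDATE:-, TRANSFORM:-, EMIT:P5(v=0,ok=F)] out:P4(v=20); in:-
Tick 10: [PARSE:-, VALIDATE:-, TRANSFORM:-, EMIT:-] out:P5(v=0); in:-
P5: arrives tick 6, valid=False (id=5, id%2=1), emit tick 10, final value 0

Answer: 10 0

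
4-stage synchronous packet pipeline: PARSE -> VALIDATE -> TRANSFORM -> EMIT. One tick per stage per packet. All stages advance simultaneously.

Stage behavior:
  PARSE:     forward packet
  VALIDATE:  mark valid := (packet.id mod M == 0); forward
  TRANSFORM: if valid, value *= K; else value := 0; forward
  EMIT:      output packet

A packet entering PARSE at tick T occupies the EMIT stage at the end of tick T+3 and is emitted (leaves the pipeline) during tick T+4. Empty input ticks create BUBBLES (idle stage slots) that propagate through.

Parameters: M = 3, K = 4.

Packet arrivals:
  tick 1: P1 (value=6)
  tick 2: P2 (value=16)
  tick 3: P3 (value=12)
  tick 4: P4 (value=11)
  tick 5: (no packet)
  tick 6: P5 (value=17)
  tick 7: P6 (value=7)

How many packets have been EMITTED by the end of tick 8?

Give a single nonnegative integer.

Answer: 4

Derivation:
Tick 1: [PARSE:P1(v=6,ok=F), VALIDATE:-, TRANSFORM:-, EMIT:-] out:-; in:P1
Tick 2: [PARSE:P2(v=16,ok=F), VALIDATE:P1(v=6,ok=F), TRANSFORM:-, EMIT:-] out:-; in:P2
Tick 3: [PARSE:P3(v=12,ok=F), VALIDATE:P2(v=16,ok=F), TRANSFORM:P1(v=0,ok=F), EMIT:-] out:-; in:P3
Tick 4: [PARSE:P4(v=11,ok=F), VALIDATE:P3(v=12,ok=T), TRANSFORM:P2(v=0,ok=F), EMIT:P1(v=0,ok=F)] out:-; in:P4
Tick 5: [PARSE:-, VALIDATE:P4(v=11,ok=F), TRANSFORM:P3(v=48,ok=T), EMIT:P2(v=0,ok=F)] out:P1(v=0); in:-
Tick 6: [PARSE:P5(v=17,ok=F), VALIDATE:-, TRANSFORM:P4(v=0,ok=F), EMIT:P3(v=48,ok=T)] out:P2(v=0); in:P5
Tick 7: [PARSE:P6(v=7,ok=F), VALIDATE:P5(v=17,ok=F), TRANSFORM:-, EMIT:P4(v=0,ok=F)] out:P3(v=48); in:P6
Tick 8: [PARSE:-, VALIDATE:P6(v=7,ok=T), TRANSFORM:P5(v=0,ok=F), EMIT:-] out:P4(v=0); in:-
Emitted by tick 8: ['P1', 'P2', 'P3', 'P4']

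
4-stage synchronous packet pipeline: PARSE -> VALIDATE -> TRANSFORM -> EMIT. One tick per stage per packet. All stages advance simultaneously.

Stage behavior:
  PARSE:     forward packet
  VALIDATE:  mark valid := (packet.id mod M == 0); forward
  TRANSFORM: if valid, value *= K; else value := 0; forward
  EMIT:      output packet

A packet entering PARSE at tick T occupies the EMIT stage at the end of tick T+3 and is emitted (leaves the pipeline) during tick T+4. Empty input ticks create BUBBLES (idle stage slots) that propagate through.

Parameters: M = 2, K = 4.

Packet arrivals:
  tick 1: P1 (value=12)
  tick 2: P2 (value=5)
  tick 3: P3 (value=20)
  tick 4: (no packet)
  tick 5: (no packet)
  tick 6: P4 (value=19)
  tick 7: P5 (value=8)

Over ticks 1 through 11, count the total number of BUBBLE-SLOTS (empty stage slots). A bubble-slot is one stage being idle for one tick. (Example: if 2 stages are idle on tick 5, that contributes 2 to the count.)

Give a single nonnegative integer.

Tick 1: [PARSE:P1(v=12,ok=F), VALIDATE:-, TRANSFORM:-, EMIT:-] out:-; bubbles=3
Tick 2: [PARSE:P2(v=5,ok=F), VALIDATE:P1(v=12,ok=F), TRANSFORM:-, EMIT:-] out:-; bubbles=2
Tick 3: [PARSE:P3(v=20,ok=F), VALIDATE:P2(v=5,ok=T), TRANSFORM:P1(v=0,ok=F), EMIT:-] out:-; bubbles=1
Tick 4: [PARSE:-, VALIDATE:P3(v=20,ok=F), TRANSFORM:P2(v=20,ok=T), EMIT:P1(v=0,ok=F)] out:-; bubbles=1
Tick 5: [PARSE:-, VALIDATE:-, TRANSFORM:P3(v=0,ok=F), EMIT:P2(v=20,ok=T)] out:P1(v=0); bubbles=2
Tick 6: [PARSE:P4(v=19,ok=F), VALIDATE:-, TRANSFORM:-, EMIT:P3(v=0,ok=F)] out:P2(v=20); bubbles=2
Tick 7: [PARSE:P5(v=8,ok=F), VALIDATE:P4(v=19,ok=T), TRANSFORM:-, EMIT:-] out:P3(v=0); bubbles=2
Tick 8: [PARSE:-, VALIDATE:P5(v=8,ok=F), TRANSFORM:P4(v=76,ok=T), EMIT:-] out:-; bubbles=2
Tick 9: [PARSE:-, VALIDATE:-, TRANSFORM:P5(v=0,ok=F), EMIT:P4(v=76,ok=T)] out:-; bubbles=2
Tick 10: [PARSE:-, VALIDATE:-, TRANSFORM:-, EMIT:P5(v=0,ok=F)] out:P4(v=76); bubbles=3
Tick 11: [PARSE:-, VALIDATE:-, TRANSFORM:-, EMIT:-] out:P5(v=0); bubbles=4
Total bubble-slots: 24

Answer: 24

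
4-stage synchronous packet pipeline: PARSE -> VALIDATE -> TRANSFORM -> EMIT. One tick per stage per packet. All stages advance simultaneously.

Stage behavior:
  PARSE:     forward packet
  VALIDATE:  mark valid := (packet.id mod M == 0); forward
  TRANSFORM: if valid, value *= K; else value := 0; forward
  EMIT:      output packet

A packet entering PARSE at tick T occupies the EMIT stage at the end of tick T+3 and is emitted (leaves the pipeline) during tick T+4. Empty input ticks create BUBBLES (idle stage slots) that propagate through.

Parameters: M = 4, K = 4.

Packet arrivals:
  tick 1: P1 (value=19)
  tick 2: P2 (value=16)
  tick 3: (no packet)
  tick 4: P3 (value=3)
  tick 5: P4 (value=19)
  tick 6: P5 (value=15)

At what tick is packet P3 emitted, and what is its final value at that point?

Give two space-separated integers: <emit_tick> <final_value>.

Tick 1: [PARSE:P1(v=19,ok=F), VALIDATE:-, TRANSFORM:-, EMIT:-] out:-; in:P1
Tick 2: [PARSE:P2(v=16,ok=F), VALIDATE:P1(v=19,ok=F), TRANSFORM:-, EMIT:-] out:-; in:P2
Tick 3: [PARSE:-, VALIDATE:P2(v=16,ok=F), TRANSFORM:P1(v=0,ok=F), EMIT:-] out:-; in:-
Tick 4: [PARSE:P3(v=3,ok=F), VALIDATE:-, TRANSFORM:P2(v=0,ok=F), EMIT:P1(v=0,ok=F)] out:-; in:P3
Tick 5: [PARSE:P4(v=19,ok=F), VALIDATE:P3(v=3,ok=F), TRANSFORM:-, EMIT:P2(v=0,ok=F)] out:P1(v=0); in:P4
Tick 6: [PARSE:P5(v=15,ok=F), VALIDATE:P4(v=19,ok=T), TRANSFORM:P3(v=0,ok=F), EMIT:-] out:P2(v=0); in:P5
Tick 7: [PARSE:-, VALIDATE:P5(v=15,ok=F), TRANSFORM:P4(v=76,ok=T), EMIT:P3(v=0,ok=F)] out:-; in:-
Tick 8: [PARSE:-, VALIDATE:-, TRANSFORM:P5(v=0,ok=F), EMIT:P4(v=76,ok=T)] out:P3(v=0); in:-
Tick 9: [PARSE:-, VALIDATE:-, TRANSFORM:-, EMIT:P5(v=0,ok=F)] out:P4(v=76); in:-
Tick 10: [PARSE:-, VALIDATE:-, TRANSFORM:-, EMIT:-] out:P5(v=0); in:-
P3: arrives tick 4, valid=False (id=3, id%4=3), emit tick 8, final value 0

Answer: 8 0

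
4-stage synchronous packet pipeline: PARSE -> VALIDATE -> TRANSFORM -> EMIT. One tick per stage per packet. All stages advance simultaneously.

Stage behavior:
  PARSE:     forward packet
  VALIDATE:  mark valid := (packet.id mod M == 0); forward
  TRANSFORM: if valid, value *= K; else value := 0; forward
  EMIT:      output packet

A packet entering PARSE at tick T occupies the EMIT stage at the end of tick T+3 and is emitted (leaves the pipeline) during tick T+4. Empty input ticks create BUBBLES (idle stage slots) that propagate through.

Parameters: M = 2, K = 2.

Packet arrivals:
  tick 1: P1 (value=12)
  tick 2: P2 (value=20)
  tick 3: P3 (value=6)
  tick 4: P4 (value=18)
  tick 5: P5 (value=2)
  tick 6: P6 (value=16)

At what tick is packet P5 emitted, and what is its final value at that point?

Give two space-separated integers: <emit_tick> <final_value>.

Tick 1: [PARSE:P1(v=12,ok=F), VALIDATE:-, TRANSFORM:-, EMIT:-] out:-; in:P1
Tick 2: [PARSE:P2(v=20,ok=F), VALIDATE:P1(v=12,ok=F), TRANSFORM:-, EMIT:-] out:-; in:P2
Tick 3: [PARSE:P3(v=6,ok=F), VALIDATE:P2(v=20,ok=T), TRANSFORM:P1(v=0,ok=F), EMIT:-] out:-; in:P3
Tick 4: [PARSE:P4(v=18,ok=F), VALIDATE:P3(v=6,ok=F), TRANSFORM:P2(v=40,ok=T), EMIT:P1(v=0,ok=F)] out:-; in:P4
Tick 5: [PARSE:P5(v=2,ok=F), VALIDATE:P4(v=18,ok=T), TRANSFORM:P3(v=0,ok=F), EMIT:P2(v=40,ok=T)] out:P1(v=0); in:P5
Tick 6: [PARSE:P6(v=16,ok=F), VALIDATE:P5(v=2,ok=F), TRANSFORM:P4(v=36,ok=T), EMIT:P3(v=0,ok=F)] out:P2(v=40); in:P6
Tick 7: [PARSE:-, VALIDATE:P6(v=16,ok=T), TRANSFORM:P5(v=0,ok=F), EMIT:P4(v=36,ok=T)] out:P3(v=0); in:-
Tick 8: [PARSE:-, VALIDATE:-, TRANSFORM:P6(v=32,ok=T), EMIT:P5(v=0,ok=F)] out:P4(v=36); in:-
Tick 9: [PARSE:-, VALIDATE:-, TRANSFORM:-, EMIT:P6(v=32,ok=T)] out:P5(v=0); in:-
Tick 10: [PARSE:-, VALIDATE:-, TRANSFORM:-, EMIT:-] out:P6(v=32); in:-
P5: arrives tick 5, valid=False (id=5, id%2=1), emit tick 9, final value 0

Answer: 9 0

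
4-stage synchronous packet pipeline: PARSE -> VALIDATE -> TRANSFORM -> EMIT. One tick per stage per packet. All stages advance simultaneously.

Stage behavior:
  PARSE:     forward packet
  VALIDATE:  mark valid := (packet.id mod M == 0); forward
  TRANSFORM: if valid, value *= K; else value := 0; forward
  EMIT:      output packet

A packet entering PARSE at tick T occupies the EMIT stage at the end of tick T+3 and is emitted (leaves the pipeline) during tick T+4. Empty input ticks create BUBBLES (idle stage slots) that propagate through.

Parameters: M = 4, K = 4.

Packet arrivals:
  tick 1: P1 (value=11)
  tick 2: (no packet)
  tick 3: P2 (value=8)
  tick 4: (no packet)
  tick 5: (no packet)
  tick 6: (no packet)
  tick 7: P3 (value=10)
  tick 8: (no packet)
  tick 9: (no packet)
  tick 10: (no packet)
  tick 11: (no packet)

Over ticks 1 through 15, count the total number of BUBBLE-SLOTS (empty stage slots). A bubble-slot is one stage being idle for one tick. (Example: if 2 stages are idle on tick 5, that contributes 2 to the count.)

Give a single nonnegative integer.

Answer: 48

Derivation:
Tick 1: [PARSE:P1(v=11,ok=F), VALIDATE:-, TRANSFORM:-, EMIT:-] out:-; bubbles=3
Tick 2: [PARSE:-, VALIDATE:P1(v=11,ok=F), TRANSFORM:-, EMIT:-] out:-; bubbles=3
Tick 3: [PARSE:P2(v=8,ok=F), VALIDATE:-, TRANSFORM:P1(v=0,ok=F), EMIT:-] out:-; bubbles=2
Tick 4: [PARSE:-, VALIDATE:P2(v=8,ok=F), TRANSFORM:-, EMIT:P1(v=0,ok=F)] out:-; bubbles=2
Tick 5: [PARSE:-, VALIDATE:-, TRANSFORM:P2(v=0,ok=F), EMIT:-] out:P1(v=0); bubbles=3
Tick 6: [PARSE:-, VALIDATE:-, TRANSFORM:-, EMIT:P2(v=0,ok=F)] out:-; bubbles=3
Tick 7: [PARSE:P3(v=10,ok=F), VALIDATE:-, TRANSFORM:-, EMIT:-] out:P2(v=0); bubbles=3
Tick 8: [PARSE:-, VALIDATE:P3(v=10,ok=F), TRANSFORM:-, EMIT:-] out:-; bubbles=3
Tick 9: [PARSE:-, VALIDATE:-, TRANSFORM:P3(v=0,ok=F), EMIT:-] out:-; bubbles=3
Tick 10: [PARSE:-, VALIDATE:-, TRANSFORM:-, EMIT:P3(v=0,ok=F)] out:-; bubbles=3
Tick 11: [PARSE:-, VALIDATE:-, TRANSFORM:-, EMIT:-] out:P3(v=0); bubbles=4
Tick 12: [PARSE:-, VALIDATE:-, TRANSFORM:-, EMIT:-] out:-; bubbles=4
Tick 13: [PARSE:-, VALIDATE:-, TRANSFORM:-, EMIT:-] out:-; bubbles=4
Tick 14: [PARSE:-, VALIDATE:-, TRANSFORM:-, EMIT:-] out:-; bubbles=4
Tick 15: [PARSE:-, VALIDATE:-, TRANSFORM:-, EMIT:-] out:-; bubbles=4
Total bubble-slots: 48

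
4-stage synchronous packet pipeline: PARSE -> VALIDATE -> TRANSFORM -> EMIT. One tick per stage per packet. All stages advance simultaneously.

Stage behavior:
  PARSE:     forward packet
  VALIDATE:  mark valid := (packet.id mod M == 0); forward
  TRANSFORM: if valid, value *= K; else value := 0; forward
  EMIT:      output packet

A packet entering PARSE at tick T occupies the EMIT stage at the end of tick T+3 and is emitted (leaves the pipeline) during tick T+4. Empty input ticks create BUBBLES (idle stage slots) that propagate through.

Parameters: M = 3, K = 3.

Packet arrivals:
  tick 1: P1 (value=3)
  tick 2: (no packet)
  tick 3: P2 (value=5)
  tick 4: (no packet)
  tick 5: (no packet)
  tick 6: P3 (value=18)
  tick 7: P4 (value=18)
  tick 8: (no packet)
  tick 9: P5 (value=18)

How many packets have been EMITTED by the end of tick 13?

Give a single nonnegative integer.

Tick 1: [PARSE:P1(v=3,ok=F), VALIDATE:-, TRANSFORM:-, EMIT:-] out:-; in:P1
Tick 2: [PARSE:-, VALIDATE:P1(v=3,ok=F), TRANSFORM:-, EMIT:-] out:-; in:-
Tick 3: [PARSE:P2(v=5,ok=F), VALIDATE:-, TRANSFORM:P1(v=0,ok=F), EMIT:-] out:-; in:P2
Tick 4: [PARSE:-, VALIDATE:P2(v=5,ok=F), TRANSFORM:-, EMIT:P1(v=0,ok=F)] out:-; in:-
Tick 5: [PARSE:-, VALIDATE:-, TRANSFORM:P2(v=0,ok=F), EMIT:-] out:P1(v=0); in:-
Tick 6: [PARSE:P3(v=18,ok=F), VALIDATE:-, TRANSFORM:-, EMIT:P2(v=0,ok=F)] out:-; in:P3
Tick 7: [PARSE:P4(v=18,ok=F), VALIDATE:P3(v=18,ok=T), TRANSFORM:-, EMIT:-] out:P2(v=0); in:P4
Tick 8: [PARSE:-, VALIDATE:P4(v=18,ok=F), TRANSFORM:P3(v=54,ok=T), EMIT:-] out:-; in:-
Tick 9: [PARSE:P5(v=18,ok=F), VALIDATE:-, TRANSFORM:P4(v=0,ok=F), EMIT:P3(v=54,ok=T)] out:-; in:P5
Tick 10: [PARSE:-, VALIDATE:P5(v=18,ok=F), TRANSFORM:-, EMIT:P4(v=0,ok=F)] out:P3(v=54); in:-
Tick 11: [PARSE:-, VALIDATE:-, TRANSFORM:P5(v=0,ok=F), EMIT:-] out:P4(v=0); in:-
Tick 12: [PARSE:-, VALIDATE:-, TRANSFORM:-, EMIT:P5(v=0,ok=F)] out:-; in:-
Tick 13: [PARSE:-, VALIDATE:-, TRANSFORM:-, EMIT:-] out:P5(v=0); in:-
Emitted by tick 13: ['P1', 'P2', 'P3', 'P4', 'P5']

Answer: 5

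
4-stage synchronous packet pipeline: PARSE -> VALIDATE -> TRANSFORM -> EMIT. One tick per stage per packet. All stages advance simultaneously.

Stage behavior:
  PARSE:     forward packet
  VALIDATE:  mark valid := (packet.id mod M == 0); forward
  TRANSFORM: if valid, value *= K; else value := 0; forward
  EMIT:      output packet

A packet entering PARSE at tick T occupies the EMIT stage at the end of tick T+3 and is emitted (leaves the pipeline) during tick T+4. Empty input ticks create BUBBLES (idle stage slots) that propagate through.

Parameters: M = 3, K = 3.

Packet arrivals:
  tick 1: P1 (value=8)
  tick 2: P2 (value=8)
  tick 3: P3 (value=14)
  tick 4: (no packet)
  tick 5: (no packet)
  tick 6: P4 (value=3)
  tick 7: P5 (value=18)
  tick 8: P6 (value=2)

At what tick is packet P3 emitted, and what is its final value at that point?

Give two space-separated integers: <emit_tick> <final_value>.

Answer: 7 42

Derivation:
Tick 1: [PARSE:P1(v=8,ok=F), VALIDATE:-, TRANSFORM:-, EMIT:-] out:-; in:P1
Tick 2: [PARSE:P2(v=8,ok=F), VALIDATE:P1(v=8,ok=F), TRANSFORM:-, EMIT:-] out:-; in:P2
Tick 3: [PARSE:P3(v=14,ok=F), VALIDATE:P2(v=8,ok=F), TRANSFORM:P1(v=0,ok=F), EMIT:-] out:-; in:P3
Tick 4: [PARSE:-, VALIDATE:P3(v=14,ok=T), TRANSFORM:P2(v=0,ok=F), EMIT:P1(v=0,ok=F)] out:-; in:-
Tick 5: [PARSE:-, VALIDATE:-, TRANSFORM:P3(v=42,ok=T), EMIT:P2(v=0,ok=F)] out:P1(v=0); in:-
Tick 6: [PARSE:P4(v=3,ok=F), VALIDATE:-, TRANSFORM:-, EMIT:P3(v=42,ok=T)] out:P2(v=0); in:P4
Tick 7: [PARSE:P5(v=18,ok=F), VALIDATE:P4(v=3,ok=F), TRANSFORM:-, EMIT:-] out:P3(v=42); in:P5
Tick 8: [PARSE:P6(v=2,ok=F), VALIDATE:P5(v=18,ok=F), TRANSFORM:P4(v=0,ok=F), EMIT:-] out:-; in:P6
Tick 9: [PARSE:-, VALIDATE:P6(v=2,ok=T), TRANSFORM:P5(v=0,ok=F), EMIT:P4(v=0,ok=F)] out:-; in:-
Tick 10: [PARSE:-, VALIDATE:-, TRANSFORM:P6(v=6,ok=T), EMIT:P5(v=0,ok=F)] out:P4(v=0); in:-
Tick 11: [PARSE:-, VALIDATE:-, TRANSFORM:-, EMIT:P6(v=6,ok=T)] out:P5(v=0); in:-
Tick 12: [PARSE:-, VALIDATE:-, TRANSFORM:-, EMIT:-] out:P6(v=6); in:-
P3: arrives tick 3, valid=True (id=3, id%3=0), emit tick 7, final value 42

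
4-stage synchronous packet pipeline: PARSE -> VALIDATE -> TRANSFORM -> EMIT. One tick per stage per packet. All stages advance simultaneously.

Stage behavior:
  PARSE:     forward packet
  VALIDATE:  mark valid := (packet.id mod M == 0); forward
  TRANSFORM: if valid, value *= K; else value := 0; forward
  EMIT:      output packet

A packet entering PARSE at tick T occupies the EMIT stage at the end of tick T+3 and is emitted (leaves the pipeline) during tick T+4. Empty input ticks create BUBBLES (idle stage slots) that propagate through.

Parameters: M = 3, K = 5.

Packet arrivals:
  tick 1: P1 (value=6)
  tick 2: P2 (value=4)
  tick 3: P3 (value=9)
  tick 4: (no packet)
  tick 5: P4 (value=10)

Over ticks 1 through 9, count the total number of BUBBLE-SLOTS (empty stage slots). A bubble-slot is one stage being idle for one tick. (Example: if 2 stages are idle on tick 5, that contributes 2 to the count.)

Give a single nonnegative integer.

Tick 1: [PARSE:P1(v=6,ok=F), VALIDATE:-, TRANSFORM:-, EMIT:-] out:-; bubbles=3
Tick 2: [PARSE:P2(v=4,ok=F), VALIDATE:P1(v=6,ok=F), TRANSFORM:-, EMIT:-] out:-; bubbles=2
Tick 3: [PARSE:P3(v=9,ok=F), VALIDATE:P2(v=4,ok=F), TRANSFORM:P1(v=0,ok=F), EMIT:-] out:-; bubbles=1
Tick 4: [PARSE:-, VALIDATE:P3(v=9,ok=T), TRANSFORM:P2(v=0,ok=F), EMIT:P1(v=0,ok=F)] out:-; bubbles=1
Tick 5: [PARSE:P4(v=10,ok=F), VALIDATE:-, TRANSFORM:P3(v=45,ok=T), EMIT:P2(v=0,ok=F)] out:P1(v=0); bubbles=1
Tick 6: [PARSE:-, VALIDATE:P4(v=10,ok=F), TRANSFORM:-, EMIT:P3(v=45,ok=T)] out:P2(v=0); bubbles=2
Tick 7: [PARSE:-, VALIDATE:-, TRANSFORM:P4(v=0,ok=F), EMIT:-] out:P3(v=45); bubbles=3
Tick 8: [PARSE:-, VALIDATE:-, TRANSFORM:-, EMIT:P4(v=0,ok=F)] out:-; bubbles=3
Tick 9: [PARSE:-, VALIDATE:-, TRANSFORM:-, EMIT:-] out:P4(v=0); bubbles=4
Total bubble-slots: 20

Answer: 20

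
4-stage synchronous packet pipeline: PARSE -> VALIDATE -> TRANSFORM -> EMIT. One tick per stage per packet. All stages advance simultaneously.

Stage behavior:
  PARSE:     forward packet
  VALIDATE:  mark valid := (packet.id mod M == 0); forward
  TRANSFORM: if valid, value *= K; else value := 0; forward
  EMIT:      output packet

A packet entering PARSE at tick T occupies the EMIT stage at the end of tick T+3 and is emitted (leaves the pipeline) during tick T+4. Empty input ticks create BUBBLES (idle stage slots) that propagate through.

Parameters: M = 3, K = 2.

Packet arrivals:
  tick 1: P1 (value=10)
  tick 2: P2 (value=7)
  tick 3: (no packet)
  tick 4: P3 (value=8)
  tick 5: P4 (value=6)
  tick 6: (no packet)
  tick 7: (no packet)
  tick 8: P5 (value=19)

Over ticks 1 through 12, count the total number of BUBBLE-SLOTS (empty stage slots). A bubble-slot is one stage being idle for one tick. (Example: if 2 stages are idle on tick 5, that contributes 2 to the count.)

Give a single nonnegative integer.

Answer: 28

Derivation:
Tick 1: [PARSE:P1(v=10,ok=F), VALIDATE:-, TRANSFORM:-, EMIT:-] out:-; bubbles=3
Tick 2: [PARSE:P2(v=7,ok=F), VALIDATE:P1(v=10,ok=F), TRANSFORM:-, EMIT:-] out:-; bubbles=2
Tick 3: [PARSE:-, VALIDATE:P2(v=7,ok=F), TRANSFORM:P1(v=0,ok=F), EMIT:-] out:-; bubbles=2
Tick 4: [PARSE:P3(v=8,ok=F), VALIDATE:-, TRANSFORM:P2(v=0,ok=F), EMIT:P1(v=0,ok=F)] out:-; bubbles=1
Tick 5: [PARSE:P4(v=6,ok=F), VALIDATE:P3(v=8,ok=T), TRANSFORM:-, EMIT:P2(v=0,ok=F)] out:P1(v=0); bubbles=1
Tick 6: [PARSE:-, VALIDATE:P4(v=6,ok=F), TRANSFORM:P3(v=16,ok=T), EMIT:-] out:P2(v=0); bubbles=2
Tick 7: [PARSE:-, VALIDATE:-, TRANSFORM:P4(v=0,ok=F), EMIT:P3(v=16,ok=T)] out:-; bubbles=2
Tick 8: [PARSE:P5(v=19,ok=F), VALIDATE:-, TRANSFORM:-, EMIT:P4(v=0,ok=F)] out:P3(v=16); bubbles=2
Tick 9: [PARSE:-, VALIDATE:P5(v=19,ok=F), TRANSFORM:-, EMIT:-] out:P4(v=0); bubbles=3
Tick 10: [PARSE:-, VALIDATE:-, TRANSFORM:P5(v=0,ok=F), EMIT:-] out:-; bubbles=3
Tick 11: [PARSE:-, VALIDATE:-, TRANSFORM:-, EMIT:P5(v=0,ok=F)] out:-; bubbles=3
Tick 12: [PARSE:-, VALIDATE:-, TRANSFORM:-, EMIT:-] out:P5(v=0); bubbles=4
Total bubble-slots: 28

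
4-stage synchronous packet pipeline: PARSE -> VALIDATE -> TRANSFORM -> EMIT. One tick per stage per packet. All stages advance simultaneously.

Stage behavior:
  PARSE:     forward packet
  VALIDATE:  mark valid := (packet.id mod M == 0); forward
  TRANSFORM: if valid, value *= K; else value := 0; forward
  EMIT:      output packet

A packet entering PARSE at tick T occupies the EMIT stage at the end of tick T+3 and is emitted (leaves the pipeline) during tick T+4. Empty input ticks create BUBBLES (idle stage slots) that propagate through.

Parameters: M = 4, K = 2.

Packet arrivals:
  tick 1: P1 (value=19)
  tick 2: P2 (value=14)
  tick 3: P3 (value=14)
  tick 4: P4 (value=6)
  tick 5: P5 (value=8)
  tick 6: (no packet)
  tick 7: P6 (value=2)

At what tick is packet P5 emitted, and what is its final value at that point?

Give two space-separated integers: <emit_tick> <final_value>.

Answer: 9 0

Derivation:
Tick 1: [PARSE:P1(v=19,ok=F), VALIDATE:-, TRANSFORM:-, EMIT:-] out:-; in:P1
Tick 2: [PARSE:P2(v=14,ok=F), VALIDATE:P1(v=19,ok=F), TRANSFORM:-, EMIT:-] out:-; in:P2
Tick 3: [PARSE:P3(v=14,ok=F), VALIDATE:P2(v=14,ok=F), TRANSFORM:P1(v=0,ok=F), EMIT:-] out:-; in:P3
Tick 4: [PARSE:P4(v=6,ok=F), VALIDATE:P3(v=14,ok=F), TRANSFORM:P2(v=0,ok=F), EMIT:P1(v=0,ok=F)] out:-; in:P4
Tick 5: [PARSE:P5(v=8,ok=F), VALIDATE:P4(v=6,ok=T), TRANSFORM:P3(v=0,ok=F), EMIT:P2(v=0,ok=F)] out:P1(v=0); in:P5
Tick 6: [PARSE:-, VALIDATE:P5(v=8,ok=F), TRANSFORM:P4(v=12,ok=T), EMIT:P3(v=0,ok=F)] out:P2(v=0); in:-
Tick 7: [PARSE:P6(v=2,ok=F), VALIDATE:-, TRANSFORM:P5(v=0,ok=F), EMIT:P4(v=12,ok=T)] out:P3(v=0); in:P6
Tick 8: [PARSE:-, VALIDATE:P6(v=2,ok=F), TRANSFORM:-, EMIT:P5(v=0,ok=F)] out:P4(v=12); in:-
Tick 9: [PARSE:-, VALIDATE:-, TRANSFORM:P6(v=0,ok=F), EMIT:-] out:P5(v=0); in:-
Tick 10: [PARSE:-, VALIDATE:-, TRANSFORM:-, EMIT:P6(v=0,ok=F)] out:-; in:-
Tick 11: [PARSE:-, VALIDATE:-, TRANSFORM:-, EMIT:-] out:P6(v=0); in:-
P5: arrives tick 5, valid=False (id=5, id%4=1), emit tick 9, final value 0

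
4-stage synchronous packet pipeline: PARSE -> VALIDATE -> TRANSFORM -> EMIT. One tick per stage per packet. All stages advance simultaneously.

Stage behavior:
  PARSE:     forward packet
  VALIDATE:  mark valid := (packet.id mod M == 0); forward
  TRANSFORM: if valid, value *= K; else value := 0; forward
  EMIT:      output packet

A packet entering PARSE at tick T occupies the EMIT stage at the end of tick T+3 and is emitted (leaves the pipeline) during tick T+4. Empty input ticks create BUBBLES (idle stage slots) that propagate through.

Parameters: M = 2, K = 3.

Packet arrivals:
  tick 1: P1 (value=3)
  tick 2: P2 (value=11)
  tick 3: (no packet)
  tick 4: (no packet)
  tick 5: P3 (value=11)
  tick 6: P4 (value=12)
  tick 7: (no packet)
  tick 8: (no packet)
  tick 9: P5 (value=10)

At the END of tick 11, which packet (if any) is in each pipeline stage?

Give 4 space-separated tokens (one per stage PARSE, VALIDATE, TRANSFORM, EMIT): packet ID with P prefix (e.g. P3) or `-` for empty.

Answer: - - P5 -

Derivation:
Tick 1: [PARSE:P1(v=3,ok=F), VALIDATE:-, TRANSFORM:-, EMIT:-] out:-; in:P1
Tick 2: [PARSE:P2(v=11,ok=F), VALIDATE:P1(v=3,ok=F), TRANSFORM:-, EMIT:-] out:-; in:P2
Tick 3: [PARSE:-, VALIDATE:P2(v=11,ok=T), TRANSFORM:P1(v=0,ok=F), EMIT:-] out:-; in:-
Tick 4: [PARSE:-, VALIDATE:-, TRANSFORM:P2(v=33,ok=T), EMIT:P1(v=0,ok=F)] out:-; in:-
Tick 5: [PARSE:P3(v=11,ok=F), VALIDATE:-, TRANSFORM:-, EMIT:P2(v=33,ok=T)] out:P1(v=0); in:P3
Tick 6: [PARSE:P4(v=12,ok=F), VALIDATE:P3(v=11,ok=F), TRANSFORM:-, EMIT:-] out:P2(v=33); in:P4
Tick 7: [PARSE:-, VALIDATE:P4(v=12,ok=T), TRANSFORM:P3(v=0,ok=F), EMIT:-] out:-; in:-
Tick 8: [PARSE:-, VALIDATE:-, TRANSFORM:P4(v=36,ok=T), EMIT:P3(v=0,ok=F)] out:-; in:-
Tick 9: [PARSE:P5(v=10,ok=F), VALIDATE:-, TRANSFORM:-, EMIT:P4(v=36,ok=T)] out:P3(v=0); in:P5
Tick 10: [PARSE:-, VALIDATE:P5(v=10,ok=F), TRANSFORM:-, EMIT:-] out:P4(v=36); in:-
Tick 11: [PARSE:-, VALIDATE:-, TRANSFORM:P5(v=0,ok=F), EMIT:-] out:-; in:-
At end of tick 11: ['-', '-', 'P5', '-']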